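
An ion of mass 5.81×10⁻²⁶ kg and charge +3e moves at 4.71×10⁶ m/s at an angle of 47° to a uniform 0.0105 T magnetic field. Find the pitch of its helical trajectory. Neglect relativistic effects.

p ≈ 232 m

v∥ = v cosθ = 4.71×10⁶·cos47° ≈ 3.212×10⁶ m/s.
T = 2πm/(|q|B) = 2π(5.81×10⁻²⁶)/((4.806×10⁻¹⁹)(0.0105)) ≈ 7.234×10⁻⁵ s.
pitch = v∥ T = (3.212×10⁶)(7.234×10⁻⁵) ≈ 232 m.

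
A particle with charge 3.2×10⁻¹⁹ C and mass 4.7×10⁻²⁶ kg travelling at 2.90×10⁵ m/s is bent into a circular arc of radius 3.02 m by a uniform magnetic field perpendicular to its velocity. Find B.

From |q|vB = mv²/r, B = mv/(|q|r).
B = (4.7×10⁻²⁶)(2.90×10⁵)/((3.2×10⁻¹⁹)(3.02)) ≈ 0.0141 T.

B ≈ 0.0141 T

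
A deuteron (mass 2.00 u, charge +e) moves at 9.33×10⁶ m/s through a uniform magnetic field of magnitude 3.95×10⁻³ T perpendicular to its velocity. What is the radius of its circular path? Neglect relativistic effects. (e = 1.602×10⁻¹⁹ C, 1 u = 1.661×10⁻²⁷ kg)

The magnetic force provides the centripetal force: |q|vB = mv²/r.
r = mv/(|q|B) = (3.322×10⁻²⁷)(9.33×10⁶)/((1.602×10⁻¹⁹)(3.95×10⁻³)) ≈ 49.0 m.

r ≈ 49.0 m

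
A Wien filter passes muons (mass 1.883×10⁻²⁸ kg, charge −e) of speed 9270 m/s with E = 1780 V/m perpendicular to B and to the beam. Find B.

Balance of forces in the selector: qE = qvB ⇒ B = E/v.
B = 1780/9270 = 0.192 T.

B = 0.192 T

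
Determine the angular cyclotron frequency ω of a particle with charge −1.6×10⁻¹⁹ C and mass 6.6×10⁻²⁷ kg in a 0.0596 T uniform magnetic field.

ω = |q|B/m.
ω = (1.6×10⁻¹⁹)(0.0596)/6.6×10⁻²⁷ ≈ 1.44×10⁶ rad/s.

ω ≈ 1.44×10⁶ rad/s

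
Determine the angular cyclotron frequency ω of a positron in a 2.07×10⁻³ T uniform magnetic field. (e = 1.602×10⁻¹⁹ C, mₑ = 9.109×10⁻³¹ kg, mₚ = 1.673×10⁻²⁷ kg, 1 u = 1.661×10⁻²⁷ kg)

ω ≈ 3.64×10⁸ rad/s

ω = |q|B/m.
ω = (1.602×10⁻¹⁹)(2.07×10⁻³)/9.109×10⁻³¹ ≈ 3.64×10⁸ rad/s.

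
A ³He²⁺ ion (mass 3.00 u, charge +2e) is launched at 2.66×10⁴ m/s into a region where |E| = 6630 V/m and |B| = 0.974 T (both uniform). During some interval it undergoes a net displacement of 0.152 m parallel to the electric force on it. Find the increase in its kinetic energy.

The magnetic force is always ⟂ v and does no work; only the electric force changes KE.
ΔKE = F_E · d = |q|E d = (3.204×10⁻¹⁹)(6630)(0.152) ≈ 3.23×10⁻¹⁶ J.

ΔKE ≈ 3.23×10⁻¹⁶ J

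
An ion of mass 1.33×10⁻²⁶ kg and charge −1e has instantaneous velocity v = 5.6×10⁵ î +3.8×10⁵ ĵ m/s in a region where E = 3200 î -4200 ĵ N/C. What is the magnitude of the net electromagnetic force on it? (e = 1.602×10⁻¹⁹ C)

Only an electric field acts, so F = qE = (−1.602×10⁻¹⁹ C)·(3200, -4200, 0) = (-5.13×10⁻¹⁶, 6.73×10⁻¹⁶, 0) N.
|F| = 8.46×10⁻¹⁶ N.

|F| ≈ 8.46×10⁻¹⁶ N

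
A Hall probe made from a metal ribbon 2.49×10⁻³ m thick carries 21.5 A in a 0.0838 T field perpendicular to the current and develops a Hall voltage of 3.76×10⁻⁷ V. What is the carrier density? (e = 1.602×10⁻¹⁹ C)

n ≈ 1.20×10²⁸ m⁻³

From V_H = IB/(n e t), n = IB/(V_H e t).
n = (21.5)(0.0838)/((3.76×10⁻⁷)(1.602×10⁻¹⁹)(2.49×10⁻³)) ≈ 1.20×10²⁸ m⁻³.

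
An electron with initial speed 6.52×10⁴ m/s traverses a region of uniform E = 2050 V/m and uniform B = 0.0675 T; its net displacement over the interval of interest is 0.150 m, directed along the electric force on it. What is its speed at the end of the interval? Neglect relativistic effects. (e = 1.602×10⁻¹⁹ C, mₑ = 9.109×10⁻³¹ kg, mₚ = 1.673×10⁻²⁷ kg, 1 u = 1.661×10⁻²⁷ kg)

v_f ≈ 1.04×10⁷ m/s

B does no work; ΔKE = |q|E d.
½mv_f² = ½mv₀² + |q|Ed = ½(9.109×10⁻³¹)(6.52×10⁴)² + (1.602×10⁻¹⁹)(2050)(0.150) ≈ 1.936×10⁻²¹ J + 4.926×10⁻¹⁷ J ≈ 4.926×10⁻¹⁷ J.
v_f = √(2·4.926×10⁻¹⁷/9.109×10⁻³¹) ≈ 1.04×10⁷ m/s.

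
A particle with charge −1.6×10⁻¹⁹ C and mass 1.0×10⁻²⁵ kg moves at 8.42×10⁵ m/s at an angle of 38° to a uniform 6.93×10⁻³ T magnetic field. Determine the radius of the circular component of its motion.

v⊥ = v sinθ = 8.42×10⁵·sin38° ≈ 5.184×10⁵ m/s.
r = m v⊥/(|q|B) = (1.0×10⁻²⁵)(5.184×10⁵)/((1.6×10⁻¹⁹)(6.93×10⁻³)) ≈ 46.8 m.

r ≈ 46.8 m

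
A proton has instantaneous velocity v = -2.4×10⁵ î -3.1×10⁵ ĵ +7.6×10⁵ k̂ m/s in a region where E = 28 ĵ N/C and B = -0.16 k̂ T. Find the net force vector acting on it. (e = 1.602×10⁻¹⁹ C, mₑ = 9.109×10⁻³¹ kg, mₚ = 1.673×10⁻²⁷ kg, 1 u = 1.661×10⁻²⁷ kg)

v×B = (4.96×10⁴, -3.84×10⁴, 0) N/C.
E + v×B = (4.96×10⁴, -3.84×10⁴, 0) N/C.
F = q(E + v×B) = (1.602×10⁻¹⁹ C)·(4.96×10⁴, -3.84×10⁴, 0) = (7.95×10⁻¹⁵, -6.15×10⁻¹⁵, 0) N.

F ≈ (7.95×10⁻¹⁵, -6.15×10⁻¹⁵, 0) N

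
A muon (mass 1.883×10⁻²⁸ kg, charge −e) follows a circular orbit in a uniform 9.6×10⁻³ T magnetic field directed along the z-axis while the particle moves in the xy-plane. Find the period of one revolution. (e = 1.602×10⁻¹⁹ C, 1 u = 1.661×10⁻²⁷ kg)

T ≈ 7.7×10⁻⁷ s

The cyclotron period depends only on m, q, B: T = 2πm/(|q|B).
T = 2π(1.883×10⁻²⁸)/((1.602×10⁻¹⁹)(9.6×10⁻³)) ≈ 7.7×10⁻⁷ s.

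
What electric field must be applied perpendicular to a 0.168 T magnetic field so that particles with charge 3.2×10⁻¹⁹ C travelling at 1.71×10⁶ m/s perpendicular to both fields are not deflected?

For straight-line motion qE = qvB, so E = vB.
E = 1.71×10⁶ × 0.168 = 2.87×10⁵ V/m.

E = 2.87×10⁵ V/m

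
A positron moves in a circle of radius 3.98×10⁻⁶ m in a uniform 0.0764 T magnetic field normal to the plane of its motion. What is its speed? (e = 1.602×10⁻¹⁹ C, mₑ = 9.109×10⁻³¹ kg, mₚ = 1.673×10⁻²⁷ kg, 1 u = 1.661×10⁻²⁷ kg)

From |q|vB = mv²/r, v = |q|Br/m.
v = (1.602×10⁻¹⁹)(0.0764)(3.98×10⁻⁶)/9.109×10⁻³¹ ≈ 5.35×10⁴ m/s.

v ≈ 5.35×10⁴ m/s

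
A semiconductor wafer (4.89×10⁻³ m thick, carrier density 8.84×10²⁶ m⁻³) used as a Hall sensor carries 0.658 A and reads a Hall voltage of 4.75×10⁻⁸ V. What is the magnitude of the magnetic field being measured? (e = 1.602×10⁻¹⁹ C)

From V_H = IB/(n e t), B = V_H n e t / I.
B = (4.75×10⁻⁸)(8.84×10²⁶)(1.602×10⁻¹⁹)(4.89×10⁻³)/0.658 ≈ 0.0500 T.

B ≈ 0.0500 T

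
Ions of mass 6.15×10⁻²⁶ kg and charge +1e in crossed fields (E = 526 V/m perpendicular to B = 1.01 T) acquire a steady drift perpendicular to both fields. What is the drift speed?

The steady drift has the magnetic force balancing the electric force, so v_d = E/B.
v_d = 526/1.01 = 521 m/s.

v_d ≈ 521 m/s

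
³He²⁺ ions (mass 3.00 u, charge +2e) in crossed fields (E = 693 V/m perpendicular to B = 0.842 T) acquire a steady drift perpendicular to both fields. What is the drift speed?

In crossed fields the guiding centre drifts at v_d = |E×B|/B² = E/B, independent of charge and mass.
v_d = 693/0.842 = 823 m/s.

v_d ≈ 823 m/s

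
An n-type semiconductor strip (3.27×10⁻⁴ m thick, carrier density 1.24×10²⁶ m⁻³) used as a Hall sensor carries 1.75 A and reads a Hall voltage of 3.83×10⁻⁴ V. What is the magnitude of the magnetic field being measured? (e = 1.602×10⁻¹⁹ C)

B ≈ 1.42 T

From V_H = IB/(n e t), B = V_H n e t / I.
B = (3.83×10⁻⁴)(1.24×10²⁶)(1.602×10⁻¹⁹)(3.27×10⁻⁴)/1.75 ≈ 1.42 T.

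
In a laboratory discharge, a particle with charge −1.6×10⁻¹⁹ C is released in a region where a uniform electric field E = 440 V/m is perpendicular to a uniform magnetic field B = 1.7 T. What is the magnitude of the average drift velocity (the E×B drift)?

v_d ≈ 260 m/s

In crossed fields the guiding centre drifts at v_d = |E×B|/B² = E/B, independent of charge and mass.
v_d = 440/1.7 = 260 m/s.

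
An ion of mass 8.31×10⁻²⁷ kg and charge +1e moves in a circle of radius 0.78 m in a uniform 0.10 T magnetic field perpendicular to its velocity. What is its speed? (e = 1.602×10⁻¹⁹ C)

From |q|vB = mv²/r, v = |q|Br/m.
v = (1.602×10⁻¹⁹)(0.10)(0.78)/8.31×10⁻²⁷ ≈ 1.5×10⁶ m/s.

v ≈ 1.5×10⁶ m/s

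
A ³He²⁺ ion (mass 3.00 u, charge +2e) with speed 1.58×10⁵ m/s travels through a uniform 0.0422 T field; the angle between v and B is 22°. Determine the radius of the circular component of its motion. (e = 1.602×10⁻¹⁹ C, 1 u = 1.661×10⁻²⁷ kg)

v⊥ = v sinθ = 1.58×10⁵·sin22° ≈ 5.919×10⁴ m/s.
r = m v⊥/(|q|B) = (4.983×10⁻²⁷)(5.919×10⁴)/((3.204×10⁻¹⁹)(0.0422)) ≈ 0.0218 m.

r ≈ 0.0218 m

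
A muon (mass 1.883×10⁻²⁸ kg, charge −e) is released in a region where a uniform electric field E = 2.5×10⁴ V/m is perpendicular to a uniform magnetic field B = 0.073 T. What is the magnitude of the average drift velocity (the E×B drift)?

v_d ≈ 3.4×10⁵ m/s

The E×B drift speed is v_d = E/B.
v_d = 2.5×10⁴/0.073 = 3.4×10⁵ m/s.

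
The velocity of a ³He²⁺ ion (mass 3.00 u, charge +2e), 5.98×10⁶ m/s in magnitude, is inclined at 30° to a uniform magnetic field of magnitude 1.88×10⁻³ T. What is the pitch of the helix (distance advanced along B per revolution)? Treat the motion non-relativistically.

v∥ = v cosθ = 5.98×10⁶·cos30° ≈ 5.179×10⁶ m/s.
T = 2πm/(|q|B) = 2π(4.983×10⁻²⁷)/((3.204×10⁻¹⁹)(1.88×10⁻³)) ≈ 5.198×10⁻⁵ s.
pitch = v∥ T = (5.179×10⁶)(5.198×10⁻⁵) ≈ 269 m.

p ≈ 269 m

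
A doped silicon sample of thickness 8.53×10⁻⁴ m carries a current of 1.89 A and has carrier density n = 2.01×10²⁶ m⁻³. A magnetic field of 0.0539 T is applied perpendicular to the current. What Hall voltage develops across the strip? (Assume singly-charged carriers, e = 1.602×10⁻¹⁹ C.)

V_H ≈ 3.71×10⁻⁶ V

V_H = IB/(n e t).
V_H = (1.89)(0.0539)/((2.01×10²⁶)(1.602×10⁻¹⁹)(8.53×10⁻⁴)) ≈ 3.71×10⁻⁶ V.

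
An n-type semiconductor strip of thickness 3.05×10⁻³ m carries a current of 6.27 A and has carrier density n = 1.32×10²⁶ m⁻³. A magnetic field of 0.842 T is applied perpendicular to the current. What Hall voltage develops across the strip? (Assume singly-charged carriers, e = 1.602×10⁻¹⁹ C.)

V_H ≈ 8.19×10⁻⁵ V

V_H = IB/(n e t).
V_H = (6.27)(0.842)/((1.32×10²⁶)(1.602×10⁻¹⁹)(3.05×10⁻³)) ≈ 8.19×10⁻⁵ V.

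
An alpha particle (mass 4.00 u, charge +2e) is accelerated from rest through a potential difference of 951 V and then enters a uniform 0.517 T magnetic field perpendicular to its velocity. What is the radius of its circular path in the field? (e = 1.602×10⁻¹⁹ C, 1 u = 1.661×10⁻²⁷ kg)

Acceleration: |q|V = ½mv² ⇒ v = √(2|q|V/m) = √(2·3.204×10⁻¹⁹·951/6.644×10⁻²⁷) ≈ 3.029×10⁵ m/s.
In the field: r = mv/(|q|B) = (6.644×10⁻²⁷)(3.029×10⁵)/((3.204×10⁻¹⁹)(0.517)) ≈ 0.0121 m.

r ≈ 0.0121 m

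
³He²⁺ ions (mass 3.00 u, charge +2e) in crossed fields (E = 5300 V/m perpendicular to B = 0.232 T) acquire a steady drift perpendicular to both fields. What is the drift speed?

The steady drift has the magnetic force balancing the electric force, so v_d = E/B.
v_d = 5300/0.232 = 2.28×10⁴ m/s.

v_d ≈ 2.28×10⁴ m/s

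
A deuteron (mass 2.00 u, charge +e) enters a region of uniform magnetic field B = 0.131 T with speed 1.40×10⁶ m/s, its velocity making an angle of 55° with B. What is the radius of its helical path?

v⊥ = v sinθ = 1.40×10⁶·sin55° ≈ 1.147×10⁶ m/s.
r = m v⊥/(|q|B) = (3.322×10⁻²⁷)(1.147×10⁶)/((1.602×10⁻¹⁹)(0.131)) ≈ 0.182 m.

r ≈ 0.182 m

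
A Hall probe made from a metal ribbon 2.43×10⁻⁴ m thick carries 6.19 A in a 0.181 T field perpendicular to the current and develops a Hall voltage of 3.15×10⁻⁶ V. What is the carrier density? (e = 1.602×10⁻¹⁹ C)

n ≈ 9.14×10²⁷ m⁻³

From V_H = IB/(n e t), n = IB/(V_H e t).
n = (6.19)(0.181)/((3.15×10⁻⁶)(1.602×10⁻¹⁹)(2.43×10⁻⁴)) ≈ 9.14×10²⁷ m⁻³.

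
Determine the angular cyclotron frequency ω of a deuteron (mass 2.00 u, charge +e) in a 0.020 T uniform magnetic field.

ω = |q|B/m.
ω = (1.602×10⁻¹⁹)(0.020)/3.322×10⁻²⁷ ≈ 9.6×10⁵ rad/s.

ω ≈ 9.6×10⁵ rad/s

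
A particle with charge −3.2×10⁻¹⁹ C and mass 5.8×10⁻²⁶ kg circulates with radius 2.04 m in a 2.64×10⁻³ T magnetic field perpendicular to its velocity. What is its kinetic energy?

KE ≈ 2.56×10⁻¹⁷ J

v = |q|Br/m, then KE = ½mv² = (qBr)²/(2m).
v = (3.2×10⁻¹⁹)(2.64×10⁻³)(2.04)/5.8×10⁻²⁶ ≈ 2.971×10⁴ m/s.
KE = ½(5.8×10⁻²⁶)(2.971×10⁴)² ≈ 2.56×10⁻¹⁷ J.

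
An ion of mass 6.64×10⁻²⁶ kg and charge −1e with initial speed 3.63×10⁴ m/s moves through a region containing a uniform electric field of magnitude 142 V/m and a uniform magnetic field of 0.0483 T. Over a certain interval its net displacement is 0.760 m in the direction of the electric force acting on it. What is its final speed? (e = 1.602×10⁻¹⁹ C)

v_f ≈ 4.29×10⁴ m/s

B does no work; ΔKE = |q|E d.
½mv_f² = ½mv₀² + |q|Ed = ½(6.64×10⁻²⁶)(3.63×10⁴)² + (1.602×10⁻¹⁹)(142)(0.760) ≈ 4.375×10⁻¹⁷ J + 1.729×10⁻¹⁷ J ≈ 6.104×10⁻¹⁷ J.
v_f = √(2·6.104×10⁻¹⁷/6.64×10⁻²⁶) ≈ 4.29×10⁴ m/s.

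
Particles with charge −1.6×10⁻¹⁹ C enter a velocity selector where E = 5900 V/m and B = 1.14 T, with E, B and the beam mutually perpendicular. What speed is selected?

Straight-line motion ⇒ electric and magnetic forces cancel, so E = vB.
v = E/B = 5900/1.14 = 5180 m/s.

v = 5180 m/s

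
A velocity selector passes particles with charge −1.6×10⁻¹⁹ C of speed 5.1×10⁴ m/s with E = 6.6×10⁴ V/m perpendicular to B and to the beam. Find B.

B = 1.3 T

Balance of forces in the selector: qE = qvB ⇒ B = E/v.
B = 6.6×10⁴/5.1×10⁴ = 1.3 T.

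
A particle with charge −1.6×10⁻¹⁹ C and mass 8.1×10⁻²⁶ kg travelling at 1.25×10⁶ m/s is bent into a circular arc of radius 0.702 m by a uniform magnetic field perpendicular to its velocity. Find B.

B ≈ 0.901 T

From |q|vB = mv²/r, B = mv/(|q|r).
B = (8.1×10⁻²⁶)(1.25×10⁶)/((1.6×10⁻¹⁹)(0.702)) ≈ 0.901 T.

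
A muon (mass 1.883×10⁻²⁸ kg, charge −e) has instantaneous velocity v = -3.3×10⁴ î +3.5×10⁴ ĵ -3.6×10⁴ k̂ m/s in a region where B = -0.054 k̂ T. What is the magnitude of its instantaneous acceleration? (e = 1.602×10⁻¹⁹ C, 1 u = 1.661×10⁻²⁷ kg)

v×B = (-1890, -1780, 0) N/C.
F = q v×B = (−1.602×10⁻¹⁹ C)·(-1890, -1780, 0) = (3.03×10⁻¹⁶, 2.85×10⁻¹⁶, 0) N.
|a| = |F|/m = 4.161×10⁻¹⁶/1.883×10⁻²⁸ ≈ 2.21×10¹² m/s².

|a| ≈ 2.21×10¹² m/s²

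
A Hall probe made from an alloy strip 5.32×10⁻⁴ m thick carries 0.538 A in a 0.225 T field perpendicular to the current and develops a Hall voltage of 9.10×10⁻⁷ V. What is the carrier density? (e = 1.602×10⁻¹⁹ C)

n ≈ 1.56×10²⁷ m⁻³

From V_H = IB/(n e t), n = IB/(V_H e t).
n = (0.538)(0.225)/((9.10×10⁻⁷)(1.602×10⁻¹⁹)(5.32×10⁻⁴)) ≈ 1.56×10²⁷ m⁻³.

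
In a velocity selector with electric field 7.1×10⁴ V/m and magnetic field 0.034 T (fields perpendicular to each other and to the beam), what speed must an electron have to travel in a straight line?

v = 2.1×10⁶ m/s

Straight-line motion ⇒ electric and magnetic forces cancel, so E = vB.
v = E/B = 7.1×10⁴/0.034 = 2.1×10⁶ m/s.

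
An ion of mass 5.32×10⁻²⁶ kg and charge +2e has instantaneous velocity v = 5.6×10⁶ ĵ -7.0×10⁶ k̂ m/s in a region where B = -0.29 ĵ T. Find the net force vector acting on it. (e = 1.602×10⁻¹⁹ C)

v×B = (-2.03×10⁶, 0, 0) N/C.
F = q v×B = (3.204×10⁻¹⁹ C)·(-2.03×10⁶, 0, 0) = (-6.50×10⁻¹³, 0, 0) N.

F ≈ (-6.50×10⁻¹³, 0, 0) N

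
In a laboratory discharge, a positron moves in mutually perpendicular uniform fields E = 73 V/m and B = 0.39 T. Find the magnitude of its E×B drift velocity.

v_d ≈ 190 m/s

The E×B drift speed is v_d = E/B.
v_d = 73/0.39 = 190 m/s.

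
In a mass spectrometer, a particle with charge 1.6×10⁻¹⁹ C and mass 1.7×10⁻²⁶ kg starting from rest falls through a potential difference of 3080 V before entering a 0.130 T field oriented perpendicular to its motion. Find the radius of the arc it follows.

Acceleration: |q|V = ½mv² ⇒ v = √(2|q|V/m) = √(2·1.6×10⁻¹⁹·3080/1.7×10⁻²⁶) ≈ 2.408×10⁵ m/s.
In the field: r = mv/(|q|B) = (1.7×10⁻²⁶)(2.408×10⁵)/((1.6×10⁻¹⁹)(0.130)) ≈ 0.197 m.

r ≈ 0.197 m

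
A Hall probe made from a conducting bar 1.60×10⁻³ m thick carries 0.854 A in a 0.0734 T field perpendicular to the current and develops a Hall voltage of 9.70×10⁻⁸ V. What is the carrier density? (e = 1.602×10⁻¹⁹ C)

n ≈ 2.52×10²⁷ m⁻³

From V_H = IB/(n e t), n = IB/(V_H e t).
n = (0.854)(0.0734)/((9.70×10⁻⁸)(1.602×10⁻¹⁹)(1.60×10⁻³)) ≈ 2.52×10²⁷ m⁻³.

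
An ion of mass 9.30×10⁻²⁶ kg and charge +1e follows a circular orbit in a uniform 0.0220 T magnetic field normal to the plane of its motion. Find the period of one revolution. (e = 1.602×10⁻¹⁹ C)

T ≈ 1.66×10⁻⁴ s

The cyclotron period depends only on m, q, B: T = 2πm/(|q|B).
T = 2π(9.30×10⁻²⁶)/((1.602×10⁻¹⁹)(0.0220)) ≈ 1.66×10⁻⁴ s.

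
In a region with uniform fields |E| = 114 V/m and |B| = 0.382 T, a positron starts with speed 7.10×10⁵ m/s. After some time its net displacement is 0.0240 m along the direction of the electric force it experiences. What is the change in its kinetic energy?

ΔKE ≈ 4.38×10⁻¹⁹ J

The magnetic force is always ⟂ v and does no work; only the electric force changes KE.
ΔKE = F_E · d = |q|E d = (1.602×10⁻¹⁹)(114)(0.0240) ≈ 4.38×10⁻¹⁹ J.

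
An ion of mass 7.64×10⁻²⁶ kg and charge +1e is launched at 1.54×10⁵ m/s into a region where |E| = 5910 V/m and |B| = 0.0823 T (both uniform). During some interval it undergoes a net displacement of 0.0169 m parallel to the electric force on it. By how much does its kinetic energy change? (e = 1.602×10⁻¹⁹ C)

ΔKE ≈ 1.60×10⁻¹⁷ J

The magnetic force is always ⟂ v and does no work; only the electric force changes KE.
ΔKE = F_E · d = |q|E d = (1.602×10⁻¹⁹)(5910)(0.0169) ≈ 1.60×10⁻¹⁷ J.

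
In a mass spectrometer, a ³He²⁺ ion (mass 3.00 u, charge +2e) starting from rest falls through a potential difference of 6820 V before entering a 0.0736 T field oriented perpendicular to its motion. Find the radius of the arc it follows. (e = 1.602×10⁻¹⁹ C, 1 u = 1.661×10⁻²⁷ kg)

r ≈ 0.198 m

Acceleration: |q|V = ½mv² ⇒ v = √(2|q|V/m) = √(2·3.204×10⁻¹⁹·6820/4.983×10⁻²⁷) ≈ 9.365×10⁵ m/s.
In the field: r = mv/(|q|B) = (4.983×10⁻²⁷)(9.365×10⁵)/((3.204×10⁻¹⁹)(0.0736)) ≈ 0.198 m.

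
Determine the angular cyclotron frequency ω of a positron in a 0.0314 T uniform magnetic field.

ω = |q|B/m.
ω = (1.602×10⁻¹⁹)(0.0314)/9.109×10⁻³¹ ≈ 5.52×10⁹ rad/s.

ω ≈ 5.52×10⁹ rad/s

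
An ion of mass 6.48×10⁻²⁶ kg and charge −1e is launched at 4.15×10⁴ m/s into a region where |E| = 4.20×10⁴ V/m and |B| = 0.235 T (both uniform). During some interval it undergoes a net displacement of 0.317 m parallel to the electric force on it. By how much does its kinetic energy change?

ΔKE ≈ 2.13×10⁻¹⁵ J

The magnetic force is always ⟂ v and does no work; only the electric force changes KE.
ΔKE = F_E · d = |q|E d = (1.602×10⁻¹⁹)(4.20×10⁴)(0.317) ≈ 2.13×10⁻¹⁵ J.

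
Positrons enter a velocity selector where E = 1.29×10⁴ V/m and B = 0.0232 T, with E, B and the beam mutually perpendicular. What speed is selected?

Straight-line motion ⇒ electric and magnetic forces cancel, so E = vB.
v = E/B = 1.29×10⁴/0.0232 = 5.56×10⁵ m/s.

v = 5.56×10⁵ m/s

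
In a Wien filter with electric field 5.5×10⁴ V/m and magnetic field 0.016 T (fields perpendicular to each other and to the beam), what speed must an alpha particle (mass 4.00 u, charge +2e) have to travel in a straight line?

v = 3.4×10⁶ m/s

Zero net Lorentz force requires |qE| = |q v×B|, i.e. E = vB.
v = E/B = 5.5×10⁴/0.016 = 3.4×10⁶ m/s.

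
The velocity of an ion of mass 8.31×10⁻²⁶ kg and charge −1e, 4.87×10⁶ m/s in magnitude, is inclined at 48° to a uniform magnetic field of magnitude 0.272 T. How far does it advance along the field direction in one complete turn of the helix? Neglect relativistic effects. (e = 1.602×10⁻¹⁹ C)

v∥ = v cosθ = 4.87×10⁶·cos48° ≈ 3.259×10⁶ m/s.
T = 2πm/(|q|B) = 2π(8.31×10⁻²⁶)/((1.602×10⁻¹⁹)(0.272)) ≈ 1.198×10⁻⁵ s.
pitch = v∥ T = (3.259×10⁶)(1.198×10⁻⁵) ≈ 39.0 m.

p ≈ 39.0 m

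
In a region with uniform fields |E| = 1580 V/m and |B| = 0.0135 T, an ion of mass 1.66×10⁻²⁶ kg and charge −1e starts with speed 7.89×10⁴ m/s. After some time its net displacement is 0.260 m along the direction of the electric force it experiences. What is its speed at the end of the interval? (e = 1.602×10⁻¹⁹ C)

v_f ≈ 1.19×10⁵ m/s

B does no work; ΔKE = |q|E d.
½mv_f² = ½mv₀² + |q|Ed = ½(1.66×10⁻²⁶)(7.89×10⁴)² + (1.602×10⁻¹⁹)(1580)(0.260) ≈ 5.167×10⁻¹⁷ J + 6.581×10⁻¹⁷ J ≈ 1.175×10⁻¹⁶ J.
v_f = √(2·1.175×10⁻¹⁶/1.66×10⁻²⁶) ≈ 1.19×10⁵ m/s.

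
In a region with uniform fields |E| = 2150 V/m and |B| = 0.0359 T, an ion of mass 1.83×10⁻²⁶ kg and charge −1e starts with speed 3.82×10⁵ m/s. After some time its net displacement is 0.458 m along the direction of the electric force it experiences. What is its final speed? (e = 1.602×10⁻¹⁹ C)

v_f ≈ 4.04×10⁵ m/s

B does no work; ΔKE = |q|E d.
½mv_f² = ½mv₀² + |q|Ed = ½(1.83×10⁻²⁶)(3.82×10⁵)² + (1.602×10⁻¹⁹)(2150)(0.458) ≈ 1.335×10⁻¹⁵ J + 1.577×10⁻¹⁶ J ≈ 1.493×10⁻¹⁵ J.
v_f = √(2·1.493×10⁻¹⁵/1.83×10⁻²⁶) ≈ 4.04×10⁵ m/s.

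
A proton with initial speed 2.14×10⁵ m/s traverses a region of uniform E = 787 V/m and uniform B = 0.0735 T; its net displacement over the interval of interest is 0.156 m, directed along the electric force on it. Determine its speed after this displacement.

B does no work; ΔKE = |q|E d.
½mv_f² = ½mv₀² + |q|Ed = ½(1.673×10⁻²⁷)(2.14×10⁵)² + (1.602×10⁻¹⁹)(787)(0.156) ≈ 3.831×10⁻¹⁷ J + 1.967×10⁻¹⁷ J ≈ 5.798×10⁻¹⁷ J.
v_f = √(2·5.798×10⁻¹⁷/1.673×10⁻²⁷) ≈ 2.63×10⁵ m/s.

v_f ≈ 2.63×10⁵ m/s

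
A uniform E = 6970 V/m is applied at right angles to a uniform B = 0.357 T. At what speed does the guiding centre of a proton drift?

In crossed fields the guiding centre drifts at v_d = |E×B|/B² = E/B, independent of charge and mass.
v_d = 6970/0.357 = 1.95×10⁴ m/s.

v_d ≈ 1.95×10⁴ m/s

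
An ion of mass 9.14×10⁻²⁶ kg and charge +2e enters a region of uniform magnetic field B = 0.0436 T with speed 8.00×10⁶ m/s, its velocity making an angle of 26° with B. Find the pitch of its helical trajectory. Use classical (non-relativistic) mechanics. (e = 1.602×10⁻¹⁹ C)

v∥ = v cosθ = 8.00×10⁶·cos26° ≈ 7.190×10⁶ m/s.
T = 2πm/(|q|B) = 2π(9.14×10⁻²⁶)/((3.204×10⁻¹⁹)(0.0436)) ≈ 4.111×10⁻⁵ s.
pitch = v∥ T = (7.190×10⁶)(4.111×10⁻⁵) ≈ 296 m.

p ≈ 296 m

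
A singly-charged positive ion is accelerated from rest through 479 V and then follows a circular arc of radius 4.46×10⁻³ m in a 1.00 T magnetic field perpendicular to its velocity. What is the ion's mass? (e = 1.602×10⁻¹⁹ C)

Combine |q|V = ½mv² and r = mv/(|q|B): eliminate v to get m = qB²r²/(2V).
m = (1.602×10⁻¹⁹)(1.00)²(4.46×10⁻³)²/(2·479) ≈ 3.33×10⁻²⁷ kg.

m ≈ 3.33×10⁻²⁷ kg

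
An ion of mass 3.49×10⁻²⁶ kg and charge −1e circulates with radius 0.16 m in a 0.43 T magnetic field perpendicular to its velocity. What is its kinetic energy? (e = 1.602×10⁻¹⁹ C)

KE ≈ 1.1×10⁴ eV

v = |q|Br/m, then KE = ½mv² = (qBr)²/(2m).
v = (1.602×10⁻¹⁹)(0.43)(0.16)/3.49×10⁻²⁶ ≈ 3.158×10⁵ m/s.
KE = ½(3.49×10⁻²⁶)(3.158×10⁵)² ≈ 1.7×10⁻¹⁵ J = 1.1×10⁴ eV.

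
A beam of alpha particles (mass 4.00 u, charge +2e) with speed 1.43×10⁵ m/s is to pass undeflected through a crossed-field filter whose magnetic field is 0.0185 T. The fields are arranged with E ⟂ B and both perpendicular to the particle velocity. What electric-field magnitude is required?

E = 2650 V/m

For straight-line motion qE = qvB, so E = vB.
E = 1.43×10⁵ × 0.0185 = 2650 V/m.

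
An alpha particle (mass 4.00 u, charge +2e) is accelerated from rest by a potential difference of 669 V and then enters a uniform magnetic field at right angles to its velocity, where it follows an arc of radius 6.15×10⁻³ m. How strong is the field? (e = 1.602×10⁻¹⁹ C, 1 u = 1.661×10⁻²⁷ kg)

B ≈ 0.856 T

v = √(2|q|V/m) = √(2·3.204×10⁻¹⁹·669/6.644×10⁻²⁷) ≈ 2.540×10⁵ m/s.
B = mv/(|q|r) = (6.644×10⁻²⁷)(2.540×10⁵)/((3.204×10⁻¹⁹)(6.15×10⁻³)) ≈ 0.856 T.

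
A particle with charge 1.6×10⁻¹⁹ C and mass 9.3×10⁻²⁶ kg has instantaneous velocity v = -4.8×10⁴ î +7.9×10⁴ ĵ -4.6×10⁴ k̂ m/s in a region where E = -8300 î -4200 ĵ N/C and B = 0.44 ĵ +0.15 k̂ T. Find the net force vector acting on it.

F ≈ (3.81×10⁻¹⁵, 4.80×10⁻¹⁶, -3.38×10⁻¹⁵) N

v×B = (3.21×10⁴, 7200, -2.11×10⁴) N/C.
E + v×B = (2.38×10⁴, 3000, -2.11×10⁴) N/C.
F = q(E + v×B) = (1.6×10⁻¹⁹ C)·(2.38×10⁴, 3000, -2.11×10⁴) = (3.81×10⁻¹⁵, 4.80×10⁻¹⁶, -3.38×10⁻¹⁵) N.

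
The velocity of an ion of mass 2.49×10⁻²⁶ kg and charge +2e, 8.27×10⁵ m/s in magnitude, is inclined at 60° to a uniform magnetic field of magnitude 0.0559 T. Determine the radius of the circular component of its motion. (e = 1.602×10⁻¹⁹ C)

r ≈ 0.996 m

v⊥ = v sinθ = 8.27×10⁵·sin60° ≈ 7.162×10⁵ m/s.
r = m v⊥/(|q|B) = (2.49×10⁻²⁶)(7.162×10⁵)/((3.204×10⁻¹⁹)(0.0559)) ≈ 0.996 m.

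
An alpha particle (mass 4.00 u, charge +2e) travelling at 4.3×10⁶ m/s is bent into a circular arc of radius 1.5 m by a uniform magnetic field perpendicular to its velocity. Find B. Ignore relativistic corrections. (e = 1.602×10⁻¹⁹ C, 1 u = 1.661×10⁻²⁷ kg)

B ≈ 0.059 T

From |q|vB = mv²/r, B = mv/(|q|r).
B = (6.644×10⁻²⁷)(4.3×10⁶)/((3.204×10⁻¹⁹)(1.5)) ≈ 0.059 T.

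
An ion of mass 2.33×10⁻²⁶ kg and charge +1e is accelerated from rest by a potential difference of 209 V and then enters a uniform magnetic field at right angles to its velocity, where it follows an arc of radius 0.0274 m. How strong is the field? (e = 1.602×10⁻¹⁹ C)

v = √(2|q|V/m) = √(2·1.602×10⁻¹⁹·209/2.33×10⁻²⁶) ≈ 5.361×10⁴ m/s.
B = mv/(|q|r) = (2.33×10⁻²⁶)(5.361×10⁴)/((1.602×10⁻¹⁹)(0.0274)) ≈ 0.285 T.

B ≈ 0.285 T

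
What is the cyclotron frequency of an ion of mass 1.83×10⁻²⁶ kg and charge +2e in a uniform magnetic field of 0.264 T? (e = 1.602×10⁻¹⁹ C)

f ≈ 7.36×10⁵ Hz

f = |q|B/(2πm).
f = (3.204×10⁻¹⁹)(0.264)/(2π·1.83×10⁻²⁶) ≈ 7.36×10⁵ Hz.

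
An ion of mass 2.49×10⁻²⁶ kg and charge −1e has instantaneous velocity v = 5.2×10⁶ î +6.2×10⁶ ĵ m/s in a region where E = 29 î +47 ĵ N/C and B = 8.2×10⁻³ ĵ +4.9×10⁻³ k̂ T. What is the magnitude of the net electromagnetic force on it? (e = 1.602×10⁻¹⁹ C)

|F| ≈ 9.33×10⁻¹⁵ N

v×B = (3.04×10⁴, -2.55×10⁴, 4.26×10⁴) N/C.
E + v×B = (3.04×10⁴, -2.54×10⁴, 4.26×10⁴) N/C.
F = q(E + v×B) = (−1.602×10⁻¹⁹ C)·(3.04×10⁴, -2.54×10⁴, 4.26×10⁴) = (-4.87×10⁻¹⁵, 4.07×10⁻¹⁵, -6.83×10⁻¹⁵) N.
|F| = 9.33×10⁻¹⁵ N.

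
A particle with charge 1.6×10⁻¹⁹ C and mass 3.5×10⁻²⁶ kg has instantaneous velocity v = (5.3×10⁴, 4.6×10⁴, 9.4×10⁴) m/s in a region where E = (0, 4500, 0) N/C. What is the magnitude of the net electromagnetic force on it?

|F| ≈ 7.20×10⁻¹⁶ N

Only an electric field acts, so F = qE = (1.6×10⁻¹⁹ C)·(0, 4500, 0) = (0, 7.20×10⁻¹⁶, 0) N.
|F| = 7.20×10⁻¹⁶ N.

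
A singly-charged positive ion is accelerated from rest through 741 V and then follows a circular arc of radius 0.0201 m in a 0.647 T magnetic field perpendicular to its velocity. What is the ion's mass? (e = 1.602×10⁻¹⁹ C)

m ≈ 1.83×10⁻²⁶ kg

Combine |q|V = ½mv² and r = mv/(|q|B): eliminate v to get m = qB²r²/(2V).
m = (1.602×10⁻¹⁹)(0.647)²(0.0201)²/(2·741) ≈ 1.83×10⁻²⁶ kg.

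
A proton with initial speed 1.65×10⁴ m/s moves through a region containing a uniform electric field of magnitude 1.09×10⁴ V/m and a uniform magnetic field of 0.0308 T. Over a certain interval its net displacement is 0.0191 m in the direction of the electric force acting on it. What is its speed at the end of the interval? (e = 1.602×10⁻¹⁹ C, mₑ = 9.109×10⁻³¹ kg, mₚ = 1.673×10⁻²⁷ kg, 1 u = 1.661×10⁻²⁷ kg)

v_f ≈ 2.00×10⁵ m/s

B does no work; ΔKE = |q|E d.
½mv_f² = ½mv₀² + |q|Ed = ½(1.673×10⁻²⁷)(1.65×10⁴)² + (1.602×10⁻¹⁹)(1.09×10⁴)(0.0191) ≈ 2.277×10⁻¹⁹ J + 3.335×10⁻¹⁷ J ≈ 3.358×10⁻¹⁷ J.
v_f = √(2·3.358×10⁻¹⁷/1.673×10⁻²⁷) ≈ 2.00×10⁵ m/s.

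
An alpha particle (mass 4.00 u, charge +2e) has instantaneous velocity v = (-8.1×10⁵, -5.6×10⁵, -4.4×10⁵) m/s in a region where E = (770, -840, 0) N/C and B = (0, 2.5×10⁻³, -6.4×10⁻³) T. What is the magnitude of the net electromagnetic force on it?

v×B = (4680, -5180, -2020) N/C.
E + v×B = (5450, -6020, -2020) N/C.
F = q(E + v×B) = (3.204×10⁻¹⁹ C)·(5450, -6020, -2020) = (1.75×10⁻¹⁵, -1.93×10⁻¹⁵, -6.49×10⁻¹⁶) N.
|F| = 2.68×10⁻¹⁵ N.

|F| ≈ 2.68×10⁻¹⁵ N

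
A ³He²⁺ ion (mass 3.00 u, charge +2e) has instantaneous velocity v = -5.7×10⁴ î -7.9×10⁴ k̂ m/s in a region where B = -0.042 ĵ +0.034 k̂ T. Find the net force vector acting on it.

v×B = (-3320, 1940, 2390) N/C.
F = q v×B = (3.204×10⁻¹⁹ C)·(-3320, 1940, 2390) = (-1.06×10⁻¹⁵, 6.21×10⁻¹⁶, 7.67×10⁻¹⁶) N.

F ≈ (-1.06×10⁻¹⁵, 6.21×10⁻¹⁶, 7.67×10⁻¹⁶) N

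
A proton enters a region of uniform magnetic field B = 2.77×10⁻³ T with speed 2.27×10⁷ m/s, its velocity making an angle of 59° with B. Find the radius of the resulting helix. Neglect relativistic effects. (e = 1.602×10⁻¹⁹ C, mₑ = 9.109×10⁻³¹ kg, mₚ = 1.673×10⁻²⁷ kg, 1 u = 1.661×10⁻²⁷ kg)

v⊥ = v sinθ = 2.27×10⁷·sin59° ≈ 1.946×10⁷ m/s.
r = m v⊥/(|q|B) = (1.673×10⁻²⁷)(1.946×10⁷)/((1.602×10⁻¹⁹)(2.77×10⁻³)) ≈ 73.4 m.

r ≈ 73.4 m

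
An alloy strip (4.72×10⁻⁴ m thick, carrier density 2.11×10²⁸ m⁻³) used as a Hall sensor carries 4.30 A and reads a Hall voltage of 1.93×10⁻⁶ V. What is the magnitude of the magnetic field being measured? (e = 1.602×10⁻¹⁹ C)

B ≈ 0.716 T

From V_H = IB/(n e t), B = V_H n e t / I.
B = (1.93×10⁻⁶)(2.11×10²⁸)(1.602×10⁻¹⁹)(4.72×10⁻⁴)/4.30 ≈ 0.716 T.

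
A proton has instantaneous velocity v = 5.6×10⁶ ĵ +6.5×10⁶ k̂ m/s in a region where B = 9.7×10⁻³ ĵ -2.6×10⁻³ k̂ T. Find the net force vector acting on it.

v×B = (-7.76×10⁴, 0, 0) N/C.
F = q v×B = (1.602×10⁻¹⁹ C)·(-7.76×10⁴, 0, 0) = (-1.24×10⁻¹⁴, 0, 0) N.

F ≈ (-1.24×10⁻¹⁴, 0, 0) N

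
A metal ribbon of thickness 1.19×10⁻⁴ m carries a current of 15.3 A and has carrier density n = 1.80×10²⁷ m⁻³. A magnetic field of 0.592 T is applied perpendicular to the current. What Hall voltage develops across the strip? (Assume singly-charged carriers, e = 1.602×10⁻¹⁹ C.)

V_H = IB/(n e t).
V_H = (15.3)(0.592)/((1.80×10²⁷)(1.602×10⁻¹⁹)(1.19×10⁻⁴)) ≈ 2.64×10⁻⁴ V.

V_H ≈ 2.64×10⁻⁴ V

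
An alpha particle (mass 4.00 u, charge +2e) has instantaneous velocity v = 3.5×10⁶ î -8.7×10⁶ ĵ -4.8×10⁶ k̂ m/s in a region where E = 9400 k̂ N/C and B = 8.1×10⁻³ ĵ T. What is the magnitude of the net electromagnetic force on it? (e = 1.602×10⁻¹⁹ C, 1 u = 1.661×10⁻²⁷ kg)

|F| ≈ 1.74×10⁻¹⁴ N

v×B = (3.89×10⁴, 0, 2.84×10⁴) N/C.
E + v×B = (3.89×10⁴, 0, 3.78×10⁴) N/C.
F = q(E + v×B) = (3.204×10⁻¹⁹ C)·(3.89×10⁴, 0, 3.78×10⁴) = (1.25×10⁻¹⁴, 0, 1.21×10⁻¹⁴) N.
|F| = 1.74×10⁻¹⁴ N.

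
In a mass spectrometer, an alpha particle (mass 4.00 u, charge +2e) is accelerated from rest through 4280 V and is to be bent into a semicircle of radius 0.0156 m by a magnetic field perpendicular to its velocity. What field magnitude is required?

v = √(2|q|V/m) = √(2·3.204×10⁻¹⁹·4280/6.644×10⁻²⁷) ≈ 6.425×10⁵ m/s.
B = mv/(|q|r) = (6.644×10⁻²⁷)(6.425×10⁵)/((3.204×10⁻¹⁹)(0.0156)) ≈ 0.854 T.

B ≈ 0.854 T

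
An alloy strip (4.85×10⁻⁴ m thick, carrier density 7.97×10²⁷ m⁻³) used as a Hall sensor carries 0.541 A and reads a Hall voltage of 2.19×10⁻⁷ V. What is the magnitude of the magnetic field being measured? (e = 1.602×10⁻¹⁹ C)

From V_H = IB/(n e t), B = V_H n e t / I.
B = (2.19×10⁻⁷)(7.97×10²⁷)(1.602×10⁻¹⁹)(4.85×10⁻⁴)/0.541 ≈ 0.251 T.

B ≈ 0.251 T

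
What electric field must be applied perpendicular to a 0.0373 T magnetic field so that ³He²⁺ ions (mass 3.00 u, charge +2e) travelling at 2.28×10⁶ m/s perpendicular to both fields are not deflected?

For straight-line motion qE = qvB, so E = vB.
E = 2.28×10⁶ × 0.0373 = 8.50×10⁴ V/m.

E = 8.50×10⁴ V/m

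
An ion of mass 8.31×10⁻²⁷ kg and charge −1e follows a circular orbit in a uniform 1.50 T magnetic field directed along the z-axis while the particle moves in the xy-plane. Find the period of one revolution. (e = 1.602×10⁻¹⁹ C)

T ≈ 2.17×10⁻⁷ s

The cyclotron period depends only on m, q, B: T = 2πm/(|q|B).
T = 2π(8.31×10⁻²⁷)/((1.602×10⁻¹⁹)(1.50)) ≈ 2.17×10⁻⁷ s.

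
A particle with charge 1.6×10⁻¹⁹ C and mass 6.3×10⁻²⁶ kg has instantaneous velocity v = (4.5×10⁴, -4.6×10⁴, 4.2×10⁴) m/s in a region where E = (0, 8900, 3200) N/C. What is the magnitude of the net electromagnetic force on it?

Only an electric field acts, so F = qE = (1.6×10⁻¹⁹ C)·(0, 8900, 3200) = (0, 1.42×10⁻¹⁵, 5.12×10⁻¹⁶) N.
|F| = 1.51×10⁻¹⁵ N.

|F| ≈ 1.51×10⁻¹⁵ N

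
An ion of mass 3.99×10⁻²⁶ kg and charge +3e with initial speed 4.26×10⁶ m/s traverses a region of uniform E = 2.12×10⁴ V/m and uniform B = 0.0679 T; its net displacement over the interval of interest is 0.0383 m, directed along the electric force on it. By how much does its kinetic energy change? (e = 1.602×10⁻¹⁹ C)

ΔKE ≈ 3.90×10⁻¹⁶ J

The magnetic force is always ⟂ v and does no work; only the electric force changes KE.
ΔKE = F_E · d = |q|E d = (4.806×10⁻¹⁹)(2.12×10⁴)(0.0383) ≈ 3.90×10⁻¹⁶ J.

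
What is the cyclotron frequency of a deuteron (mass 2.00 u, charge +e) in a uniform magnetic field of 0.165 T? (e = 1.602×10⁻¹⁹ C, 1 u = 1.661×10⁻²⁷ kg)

f ≈ 1.27×10⁶ Hz

f = |q|B/(2πm).
f = (1.602×10⁻¹⁹)(0.165)/(2π·3.322×10⁻²⁷) ≈ 1.27×10⁶ Hz.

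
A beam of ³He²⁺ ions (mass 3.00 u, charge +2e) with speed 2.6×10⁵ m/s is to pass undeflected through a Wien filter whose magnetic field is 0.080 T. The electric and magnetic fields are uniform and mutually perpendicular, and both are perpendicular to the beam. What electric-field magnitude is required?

For straight-line motion qE = qvB, so E = vB.
E = 2.6×10⁵ × 0.080 = 2.1×10⁴ V/m.

E = 2.1×10⁴ V/m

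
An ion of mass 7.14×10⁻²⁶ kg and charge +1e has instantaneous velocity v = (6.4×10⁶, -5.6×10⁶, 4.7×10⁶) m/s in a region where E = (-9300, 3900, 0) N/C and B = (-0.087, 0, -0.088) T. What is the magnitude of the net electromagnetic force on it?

v×B = (4.93×10⁵, 1.54×10⁵, -4.87×10⁵) N/C.
E + v×B = (4.84×10⁵, 1.58×10⁵, -4.87×10⁵) N/C.
F = q(E + v×B) = (1.602×10⁻¹⁹ C)·(4.84×10⁵, 1.58×10⁵, -4.87×10⁵) = (7.75×10⁻¹⁴, 2.53×10⁻¹⁴, -7.80×10⁻¹⁴) N.
|F| = 1.13×10⁻¹³ N.

|F| ≈ 1.13×10⁻¹³ N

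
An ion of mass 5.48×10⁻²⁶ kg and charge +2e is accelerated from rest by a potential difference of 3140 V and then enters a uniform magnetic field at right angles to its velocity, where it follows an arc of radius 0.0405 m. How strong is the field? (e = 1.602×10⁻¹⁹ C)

v = √(2|q|V/m) = √(2·3.204×10⁻¹⁹·3140/5.48×10⁻²⁶) ≈ 1.916×10⁵ m/s.
B = mv/(|q|r) = (5.48×10⁻²⁶)(1.916×10⁵)/((3.204×10⁻¹⁹)(0.0405)) ≈ 0.809 T.

B ≈ 0.809 T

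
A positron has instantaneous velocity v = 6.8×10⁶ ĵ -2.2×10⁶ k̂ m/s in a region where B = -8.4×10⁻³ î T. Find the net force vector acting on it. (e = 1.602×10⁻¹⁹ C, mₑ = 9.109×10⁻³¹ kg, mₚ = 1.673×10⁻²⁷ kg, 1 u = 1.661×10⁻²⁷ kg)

v×B = (0, 1.85×10⁴, 5.71×10⁴) N/C.
F = q v×B = (1.602×10⁻¹⁹ C)·(0, 1.85×10⁴, 5.71×10⁴) = (0, 2.96×10⁻¹⁵, 9.15×10⁻¹⁵) N.

F ≈ (0, 2.96×10⁻¹⁵, 9.15×10⁻¹⁵) N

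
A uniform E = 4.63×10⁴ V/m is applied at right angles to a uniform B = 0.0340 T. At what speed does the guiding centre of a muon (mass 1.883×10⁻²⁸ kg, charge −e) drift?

v_d ≈ 1.36×10⁶ m/s

The steady drift has the magnetic force balancing the electric force, so v_d = E/B.
v_d = 4.63×10⁴/0.0340 = 1.36×10⁶ m/s.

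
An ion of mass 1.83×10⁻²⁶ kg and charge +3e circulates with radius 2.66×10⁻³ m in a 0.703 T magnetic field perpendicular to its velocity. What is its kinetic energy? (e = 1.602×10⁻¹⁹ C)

v = |q|Br/m, then KE = ½mv² = (qBr)²/(2m).
v = (4.806×10⁻¹⁹)(0.703)(2.66×10⁻³)/1.83×10⁻²⁶ ≈ 4.911×10⁴ m/s.
KE = ½(1.83×10⁻²⁶)(4.911×10⁴)² ≈ 2.21×10⁻¹⁷ J = 138 eV.

KE ≈ 138 eV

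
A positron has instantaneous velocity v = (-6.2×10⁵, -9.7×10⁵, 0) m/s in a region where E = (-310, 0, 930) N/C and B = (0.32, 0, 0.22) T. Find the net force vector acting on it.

F ≈ (-3.42×10⁻¹⁴, 2.19×10⁻¹⁴, 4.99×10⁻¹⁴) N

v×B = (-2.13×10⁵, 1.36×10⁵, 3.10×10⁵) N/C.
E + v×B = (-2.14×10⁵, 1.36×10⁵, 3.11×10⁵) N/C.
F = q(E + v×B) = (1.602×10⁻¹⁹ C)·(-2.14×10⁵, 1.36×10⁵, 3.11×10⁵) = (-3.42×10⁻¹⁴, 2.19×10⁻¹⁴, 4.99×10⁻¹⁴) N.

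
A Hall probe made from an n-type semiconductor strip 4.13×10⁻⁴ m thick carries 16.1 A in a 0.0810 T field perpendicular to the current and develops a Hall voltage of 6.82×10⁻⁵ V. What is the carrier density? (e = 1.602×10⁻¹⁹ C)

From V_H = IB/(n e t), n = IB/(V_H e t).
n = (16.1)(0.0810)/((6.82×10⁻⁵)(1.602×10⁻¹⁹)(4.13×10⁻⁴)) ≈ 2.89×10²⁶ m⁻³.

n ≈ 2.89×10²⁶ m⁻³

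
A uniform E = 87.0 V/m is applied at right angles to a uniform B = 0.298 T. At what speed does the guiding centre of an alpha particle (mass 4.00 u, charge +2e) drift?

v_d ≈ 292 m/s

The E×B drift speed is v_d = E/B.
v_d = 87.0/0.298 = 292 m/s.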